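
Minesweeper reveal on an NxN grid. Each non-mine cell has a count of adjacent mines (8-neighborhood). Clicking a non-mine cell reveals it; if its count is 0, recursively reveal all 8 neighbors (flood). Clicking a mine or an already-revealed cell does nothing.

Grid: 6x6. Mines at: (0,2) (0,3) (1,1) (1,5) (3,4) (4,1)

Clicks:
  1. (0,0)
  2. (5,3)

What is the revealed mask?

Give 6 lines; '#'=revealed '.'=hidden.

Click 1 (0,0) count=1: revealed 1 new [(0,0)] -> total=1
Click 2 (5,3) count=0: revealed 8 new [(4,2) (4,3) (4,4) (4,5) (5,2) (5,3) (5,4) (5,5)] -> total=9

Answer: #.....
......
......
......
..####
..####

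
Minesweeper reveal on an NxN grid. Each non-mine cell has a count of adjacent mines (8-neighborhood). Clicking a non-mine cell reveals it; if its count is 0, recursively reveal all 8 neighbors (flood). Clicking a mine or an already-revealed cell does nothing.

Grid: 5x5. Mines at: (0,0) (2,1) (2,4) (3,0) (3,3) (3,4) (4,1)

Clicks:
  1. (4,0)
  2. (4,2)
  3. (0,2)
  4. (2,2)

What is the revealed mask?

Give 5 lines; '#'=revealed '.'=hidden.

Click 1 (4,0) count=2: revealed 1 new [(4,0)] -> total=1
Click 2 (4,2) count=2: revealed 1 new [(4,2)] -> total=2
Click 3 (0,2) count=0: revealed 8 new [(0,1) (0,2) (0,3) (0,4) (1,1) (1,2) (1,3) (1,4)] -> total=10
Click 4 (2,2) count=2: revealed 1 new [(2,2)] -> total=11

Answer: .####
.####
..#..
.....
#.#..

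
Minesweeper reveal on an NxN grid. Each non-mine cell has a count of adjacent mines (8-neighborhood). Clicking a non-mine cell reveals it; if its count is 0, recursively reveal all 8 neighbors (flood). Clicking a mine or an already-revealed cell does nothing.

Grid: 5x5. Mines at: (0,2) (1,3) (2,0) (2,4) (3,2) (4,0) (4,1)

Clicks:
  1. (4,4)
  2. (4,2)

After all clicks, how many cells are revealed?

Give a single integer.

Click 1 (4,4) count=0: revealed 4 new [(3,3) (3,4) (4,3) (4,4)] -> total=4
Click 2 (4,2) count=2: revealed 1 new [(4,2)] -> total=5

Answer: 5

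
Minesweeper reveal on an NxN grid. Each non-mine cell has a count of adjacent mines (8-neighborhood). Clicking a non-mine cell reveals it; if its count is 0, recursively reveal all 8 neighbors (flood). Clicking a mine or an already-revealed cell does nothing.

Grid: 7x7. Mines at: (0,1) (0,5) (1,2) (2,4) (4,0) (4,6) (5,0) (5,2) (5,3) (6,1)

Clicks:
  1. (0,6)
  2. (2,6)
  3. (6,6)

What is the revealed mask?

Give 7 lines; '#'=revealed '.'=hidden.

Answer: ......#
.....##
.....##
.....##
.......
....###
....###

Derivation:
Click 1 (0,6) count=1: revealed 1 new [(0,6)] -> total=1
Click 2 (2,6) count=0: revealed 6 new [(1,5) (1,6) (2,5) (2,6) (3,5) (3,6)] -> total=7
Click 3 (6,6) count=0: revealed 6 new [(5,4) (5,5) (5,6) (6,4) (6,5) (6,6)] -> total=13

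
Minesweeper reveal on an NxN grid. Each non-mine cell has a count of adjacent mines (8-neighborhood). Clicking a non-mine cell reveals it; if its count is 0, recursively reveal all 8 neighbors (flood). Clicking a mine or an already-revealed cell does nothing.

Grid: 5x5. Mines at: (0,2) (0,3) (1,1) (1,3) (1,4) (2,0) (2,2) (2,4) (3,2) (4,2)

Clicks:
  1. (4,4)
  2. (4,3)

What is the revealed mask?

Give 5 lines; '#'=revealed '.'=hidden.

Answer: .....
.....
.....
...##
...##

Derivation:
Click 1 (4,4) count=0: revealed 4 new [(3,3) (3,4) (4,3) (4,4)] -> total=4
Click 2 (4,3) count=2: revealed 0 new [(none)] -> total=4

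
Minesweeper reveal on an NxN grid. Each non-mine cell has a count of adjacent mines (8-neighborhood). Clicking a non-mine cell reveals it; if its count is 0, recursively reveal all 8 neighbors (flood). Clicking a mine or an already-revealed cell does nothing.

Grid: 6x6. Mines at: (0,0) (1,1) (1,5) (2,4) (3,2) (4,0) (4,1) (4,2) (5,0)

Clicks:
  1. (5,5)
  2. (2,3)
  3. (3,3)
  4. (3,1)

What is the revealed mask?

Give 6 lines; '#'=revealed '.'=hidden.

Answer: ......
......
...#..
.#.###
...###
...###

Derivation:
Click 1 (5,5) count=0: revealed 9 new [(3,3) (3,4) (3,5) (4,3) (4,4) (4,5) (5,3) (5,4) (5,5)] -> total=9
Click 2 (2,3) count=2: revealed 1 new [(2,3)] -> total=10
Click 3 (3,3) count=3: revealed 0 new [(none)] -> total=10
Click 4 (3,1) count=4: revealed 1 new [(3,1)] -> total=11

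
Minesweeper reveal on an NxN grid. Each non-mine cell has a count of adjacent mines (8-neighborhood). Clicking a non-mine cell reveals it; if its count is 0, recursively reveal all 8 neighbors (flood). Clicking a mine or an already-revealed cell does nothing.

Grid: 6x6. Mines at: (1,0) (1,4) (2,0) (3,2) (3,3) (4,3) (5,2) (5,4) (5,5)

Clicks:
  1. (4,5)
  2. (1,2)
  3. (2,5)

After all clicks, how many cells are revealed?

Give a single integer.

Click 1 (4,5) count=2: revealed 1 new [(4,5)] -> total=1
Click 2 (1,2) count=0: revealed 9 new [(0,1) (0,2) (0,3) (1,1) (1,2) (1,3) (2,1) (2,2) (2,3)] -> total=10
Click 3 (2,5) count=1: revealed 1 new [(2,5)] -> total=11

Answer: 11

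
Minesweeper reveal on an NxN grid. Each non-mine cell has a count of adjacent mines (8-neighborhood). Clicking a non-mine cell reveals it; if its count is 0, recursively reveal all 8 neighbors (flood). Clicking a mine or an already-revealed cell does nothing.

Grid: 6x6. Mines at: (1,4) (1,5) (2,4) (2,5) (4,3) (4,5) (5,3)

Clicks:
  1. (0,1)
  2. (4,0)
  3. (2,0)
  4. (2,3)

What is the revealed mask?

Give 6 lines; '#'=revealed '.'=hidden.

Answer: ####..
####..
####..
####..
###...
###...

Derivation:
Click 1 (0,1) count=0: revealed 22 new [(0,0) (0,1) (0,2) (0,3) (1,0) (1,1) (1,2) (1,3) (2,0) (2,1) (2,2) (2,3) (3,0) (3,1) (3,2) (3,3) (4,0) (4,1) (4,2) (5,0) (5,1) (5,2)] -> total=22
Click 2 (4,0) count=0: revealed 0 new [(none)] -> total=22
Click 3 (2,0) count=0: revealed 0 new [(none)] -> total=22
Click 4 (2,3) count=2: revealed 0 new [(none)] -> total=22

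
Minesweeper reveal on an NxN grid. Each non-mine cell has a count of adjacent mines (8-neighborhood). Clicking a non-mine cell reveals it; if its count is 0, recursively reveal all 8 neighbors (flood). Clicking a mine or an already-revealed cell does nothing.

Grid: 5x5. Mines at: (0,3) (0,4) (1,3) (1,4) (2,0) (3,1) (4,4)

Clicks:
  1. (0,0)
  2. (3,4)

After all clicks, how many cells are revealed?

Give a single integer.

Answer: 7

Derivation:
Click 1 (0,0) count=0: revealed 6 new [(0,0) (0,1) (0,2) (1,0) (1,1) (1,2)] -> total=6
Click 2 (3,4) count=1: revealed 1 new [(3,4)] -> total=7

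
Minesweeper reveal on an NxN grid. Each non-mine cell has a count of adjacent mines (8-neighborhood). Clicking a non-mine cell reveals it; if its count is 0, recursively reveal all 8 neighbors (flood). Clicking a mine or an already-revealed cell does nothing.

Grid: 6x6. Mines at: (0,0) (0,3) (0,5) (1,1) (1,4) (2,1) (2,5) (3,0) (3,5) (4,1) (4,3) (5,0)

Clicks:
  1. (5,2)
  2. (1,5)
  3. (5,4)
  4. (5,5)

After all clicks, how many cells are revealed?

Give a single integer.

Click 1 (5,2) count=2: revealed 1 new [(5,2)] -> total=1
Click 2 (1,5) count=3: revealed 1 new [(1,5)] -> total=2
Click 3 (5,4) count=1: revealed 1 new [(5,4)] -> total=3
Click 4 (5,5) count=0: revealed 3 new [(4,4) (4,5) (5,5)] -> total=6

Answer: 6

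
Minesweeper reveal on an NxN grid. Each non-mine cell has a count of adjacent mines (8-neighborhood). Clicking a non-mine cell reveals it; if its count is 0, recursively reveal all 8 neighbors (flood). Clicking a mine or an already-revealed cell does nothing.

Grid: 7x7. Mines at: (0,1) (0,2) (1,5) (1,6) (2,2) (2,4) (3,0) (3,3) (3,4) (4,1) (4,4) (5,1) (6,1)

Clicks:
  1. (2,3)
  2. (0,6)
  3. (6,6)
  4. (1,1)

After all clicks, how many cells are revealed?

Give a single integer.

Answer: 19

Derivation:
Click 1 (2,3) count=4: revealed 1 new [(2,3)] -> total=1
Click 2 (0,6) count=2: revealed 1 new [(0,6)] -> total=2
Click 3 (6,6) count=0: revealed 16 new [(2,5) (2,6) (3,5) (3,6) (4,5) (4,6) (5,2) (5,3) (5,4) (5,5) (5,6) (6,2) (6,3) (6,4) (6,5) (6,6)] -> total=18
Click 4 (1,1) count=3: revealed 1 new [(1,1)] -> total=19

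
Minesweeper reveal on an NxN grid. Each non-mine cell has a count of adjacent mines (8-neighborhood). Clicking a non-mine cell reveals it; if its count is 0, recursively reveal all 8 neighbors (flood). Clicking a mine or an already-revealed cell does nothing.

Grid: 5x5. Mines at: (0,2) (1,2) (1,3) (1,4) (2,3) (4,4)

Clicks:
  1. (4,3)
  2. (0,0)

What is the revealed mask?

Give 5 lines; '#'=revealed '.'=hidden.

Click 1 (4,3) count=1: revealed 1 new [(4,3)] -> total=1
Click 2 (0,0) count=0: revealed 14 new [(0,0) (0,1) (1,0) (1,1) (2,0) (2,1) (2,2) (3,0) (3,1) (3,2) (3,3) (4,0) (4,1) (4,2)] -> total=15

Answer: ##...
##...
###..
####.
####.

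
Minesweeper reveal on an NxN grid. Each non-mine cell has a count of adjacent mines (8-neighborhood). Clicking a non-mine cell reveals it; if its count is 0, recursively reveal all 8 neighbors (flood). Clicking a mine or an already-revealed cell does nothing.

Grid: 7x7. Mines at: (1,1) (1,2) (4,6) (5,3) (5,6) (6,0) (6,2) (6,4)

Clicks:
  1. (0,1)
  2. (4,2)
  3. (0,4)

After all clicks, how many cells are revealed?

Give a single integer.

Answer: 32

Derivation:
Click 1 (0,1) count=2: revealed 1 new [(0,1)] -> total=1
Click 2 (4,2) count=1: revealed 1 new [(4,2)] -> total=2
Click 3 (0,4) count=0: revealed 30 new [(0,3) (0,4) (0,5) (0,6) (1,3) (1,4) (1,5) (1,6) (2,0) (2,1) (2,2) (2,3) (2,4) (2,5) (2,6) (3,0) (3,1) (3,2) (3,3) (3,4) (3,5) (3,6) (4,0) (4,1) (4,3) (4,4) (4,5) (5,0) (5,1) (5,2)] -> total=32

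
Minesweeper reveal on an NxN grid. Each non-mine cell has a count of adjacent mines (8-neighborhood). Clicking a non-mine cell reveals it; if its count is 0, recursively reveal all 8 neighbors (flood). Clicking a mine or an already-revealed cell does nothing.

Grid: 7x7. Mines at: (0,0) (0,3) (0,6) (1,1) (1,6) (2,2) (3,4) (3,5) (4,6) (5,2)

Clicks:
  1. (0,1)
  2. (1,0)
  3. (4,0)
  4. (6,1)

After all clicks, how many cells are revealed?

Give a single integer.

Answer: 12

Derivation:
Click 1 (0,1) count=2: revealed 1 new [(0,1)] -> total=1
Click 2 (1,0) count=2: revealed 1 new [(1,0)] -> total=2
Click 3 (4,0) count=0: revealed 10 new [(2,0) (2,1) (3,0) (3,1) (4,0) (4,1) (5,0) (5,1) (6,0) (6,1)] -> total=12
Click 4 (6,1) count=1: revealed 0 new [(none)] -> total=12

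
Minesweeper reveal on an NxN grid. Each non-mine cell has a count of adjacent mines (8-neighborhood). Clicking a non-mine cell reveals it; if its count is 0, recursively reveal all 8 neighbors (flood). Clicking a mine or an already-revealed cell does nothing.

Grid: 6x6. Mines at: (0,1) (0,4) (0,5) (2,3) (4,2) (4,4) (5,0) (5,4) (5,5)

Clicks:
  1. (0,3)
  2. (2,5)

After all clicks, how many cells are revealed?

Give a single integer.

Answer: 7

Derivation:
Click 1 (0,3) count=1: revealed 1 new [(0,3)] -> total=1
Click 2 (2,5) count=0: revealed 6 new [(1,4) (1,5) (2,4) (2,5) (3,4) (3,5)] -> total=7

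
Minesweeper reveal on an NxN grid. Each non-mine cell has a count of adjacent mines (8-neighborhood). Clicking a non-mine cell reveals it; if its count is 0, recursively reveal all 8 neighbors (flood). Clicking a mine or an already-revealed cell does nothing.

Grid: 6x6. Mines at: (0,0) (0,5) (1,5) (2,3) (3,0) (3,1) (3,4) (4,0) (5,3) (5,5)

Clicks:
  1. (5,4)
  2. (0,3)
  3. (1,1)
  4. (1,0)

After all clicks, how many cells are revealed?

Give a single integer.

Answer: 10

Derivation:
Click 1 (5,4) count=2: revealed 1 new [(5,4)] -> total=1
Click 2 (0,3) count=0: revealed 8 new [(0,1) (0,2) (0,3) (0,4) (1,1) (1,2) (1,3) (1,4)] -> total=9
Click 3 (1,1) count=1: revealed 0 new [(none)] -> total=9
Click 4 (1,0) count=1: revealed 1 new [(1,0)] -> total=10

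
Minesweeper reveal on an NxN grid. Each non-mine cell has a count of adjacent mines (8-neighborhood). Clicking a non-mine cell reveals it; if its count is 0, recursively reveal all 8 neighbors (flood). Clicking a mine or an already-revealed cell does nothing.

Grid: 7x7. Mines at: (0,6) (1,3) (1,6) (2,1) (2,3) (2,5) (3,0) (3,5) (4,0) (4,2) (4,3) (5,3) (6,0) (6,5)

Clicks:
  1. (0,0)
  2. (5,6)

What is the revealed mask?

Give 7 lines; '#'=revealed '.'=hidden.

Answer: ###....
###....
.......
.......
.......
......#
.......

Derivation:
Click 1 (0,0) count=0: revealed 6 new [(0,0) (0,1) (0,2) (1,0) (1,1) (1,2)] -> total=6
Click 2 (5,6) count=1: revealed 1 new [(5,6)] -> total=7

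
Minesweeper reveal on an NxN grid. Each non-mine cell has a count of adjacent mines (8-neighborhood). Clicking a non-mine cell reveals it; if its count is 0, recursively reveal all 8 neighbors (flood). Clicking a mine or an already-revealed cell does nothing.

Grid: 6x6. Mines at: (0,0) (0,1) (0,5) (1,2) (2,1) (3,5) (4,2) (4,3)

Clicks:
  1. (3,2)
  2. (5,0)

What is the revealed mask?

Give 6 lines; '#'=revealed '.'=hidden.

Click 1 (3,2) count=3: revealed 1 new [(3,2)] -> total=1
Click 2 (5,0) count=0: revealed 6 new [(3,0) (3,1) (4,0) (4,1) (5,0) (5,1)] -> total=7

Answer: ......
......
......
###...
##....
##....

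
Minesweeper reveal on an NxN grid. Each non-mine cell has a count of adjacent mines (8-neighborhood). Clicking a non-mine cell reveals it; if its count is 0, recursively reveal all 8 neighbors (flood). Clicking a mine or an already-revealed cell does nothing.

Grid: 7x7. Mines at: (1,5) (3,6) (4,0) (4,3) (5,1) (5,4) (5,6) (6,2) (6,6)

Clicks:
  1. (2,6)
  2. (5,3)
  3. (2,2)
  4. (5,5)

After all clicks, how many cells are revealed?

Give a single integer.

Answer: 23

Derivation:
Click 1 (2,6) count=2: revealed 1 new [(2,6)] -> total=1
Click 2 (5,3) count=3: revealed 1 new [(5,3)] -> total=2
Click 3 (2,2) count=0: revealed 20 new [(0,0) (0,1) (0,2) (0,3) (0,4) (1,0) (1,1) (1,2) (1,3) (1,4) (2,0) (2,1) (2,2) (2,3) (2,4) (3,0) (3,1) (3,2) (3,3) (3,4)] -> total=22
Click 4 (5,5) count=3: revealed 1 new [(5,5)] -> total=23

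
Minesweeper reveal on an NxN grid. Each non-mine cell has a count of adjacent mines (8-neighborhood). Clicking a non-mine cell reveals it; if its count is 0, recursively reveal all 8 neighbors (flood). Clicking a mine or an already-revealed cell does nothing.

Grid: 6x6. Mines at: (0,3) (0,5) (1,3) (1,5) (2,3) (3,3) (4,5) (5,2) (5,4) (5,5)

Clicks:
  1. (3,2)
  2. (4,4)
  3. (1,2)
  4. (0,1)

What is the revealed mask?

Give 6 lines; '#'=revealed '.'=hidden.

Click 1 (3,2) count=2: revealed 1 new [(3,2)] -> total=1
Click 2 (4,4) count=4: revealed 1 new [(4,4)] -> total=2
Click 3 (1,2) count=3: revealed 1 new [(1,2)] -> total=3
Click 4 (0,1) count=0: revealed 15 new [(0,0) (0,1) (0,2) (1,0) (1,1) (2,0) (2,1) (2,2) (3,0) (3,1) (4,0) (4,1) (4,2) (5,0) (5,1)] -> total=18

Answer: ###...
###...
###...
###...
###.#.
##....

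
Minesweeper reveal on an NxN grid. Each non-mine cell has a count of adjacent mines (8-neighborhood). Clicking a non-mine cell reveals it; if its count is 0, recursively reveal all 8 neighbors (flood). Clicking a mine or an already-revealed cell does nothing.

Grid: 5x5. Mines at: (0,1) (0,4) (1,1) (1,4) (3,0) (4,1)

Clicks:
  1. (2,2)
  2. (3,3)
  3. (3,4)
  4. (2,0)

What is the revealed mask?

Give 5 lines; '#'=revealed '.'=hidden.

Click 1 (2,2) count=1: revealed 1 new [(2,2)] -> total=1
Click 2 (3,3) count=0: revealed 8 new [(2,3) (2,4) (3,2) (3,3) (3,4) (4,2) (4,3) (4,4)] -> total=9
Click 3 (3,4) count=0: revealed 0 new [(none)] -> total=9
Click 4 (2,0) count=2: revealed 1 new [(2,0)] -> total=10

Answer: .....
.....
#.###
..###
..###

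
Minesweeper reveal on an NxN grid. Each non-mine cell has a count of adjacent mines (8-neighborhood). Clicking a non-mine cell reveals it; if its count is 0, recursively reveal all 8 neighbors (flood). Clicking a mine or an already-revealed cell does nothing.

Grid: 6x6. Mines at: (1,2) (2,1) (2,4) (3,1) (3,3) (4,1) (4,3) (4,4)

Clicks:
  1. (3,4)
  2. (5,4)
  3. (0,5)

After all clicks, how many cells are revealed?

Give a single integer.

Answer: 8

Derivation:
Click 1 (3,4) count=4: revealed 1 new [(3,4)] -> total=1
Click 2 (5,4) count=2: revealed 1 new [(5,4)] -> total=2
Click 3 (0,5) count=0: revealed 6 new [(0,3) (0,4) (0,5) (1,3) (1,4) (1,5)] -> total=8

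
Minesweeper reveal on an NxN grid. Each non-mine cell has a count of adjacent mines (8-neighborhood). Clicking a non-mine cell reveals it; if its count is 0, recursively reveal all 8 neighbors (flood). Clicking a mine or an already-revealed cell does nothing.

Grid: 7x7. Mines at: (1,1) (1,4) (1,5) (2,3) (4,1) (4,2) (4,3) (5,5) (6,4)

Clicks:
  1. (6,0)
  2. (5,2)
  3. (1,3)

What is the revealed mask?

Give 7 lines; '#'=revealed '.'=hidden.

Click 1 (6,0) count=0: revealed 8 new [(5,0) (5,1) (5,2) (5,3) (6,0) (6,1) (6,2) (6,3)] -> total=8
Click 2 (5,2) count=3: revealed 0 new [(none)] -> total=8
Click 3 (1,3) count=2: revealed 1 new [(1,3)] -> total=9

Answer: .......
...#...
.......
.......
.......
####...
####...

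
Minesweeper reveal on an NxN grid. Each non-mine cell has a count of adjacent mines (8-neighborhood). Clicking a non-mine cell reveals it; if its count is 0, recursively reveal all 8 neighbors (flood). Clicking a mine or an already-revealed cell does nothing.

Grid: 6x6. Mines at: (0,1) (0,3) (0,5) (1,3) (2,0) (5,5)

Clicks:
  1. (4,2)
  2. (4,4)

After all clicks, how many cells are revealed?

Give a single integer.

Answer: 24

Derivation:
Click 1 (4,2) count=0: revealed 24 new [(1,4) (1,5) (2,1) (2,2) (2,3) (2,4) (2,5) (3,0) (3,1) (3,2) (3,3) (3,4) (3,5) (4,0) (4,1) (4,2) (4,3) (4,4) (4,5) (5,0) (5,1) (5,2) (5,3) (5,4)] -> total=24
Click 2 (4,4) count=1: revealed 0 new [(none)] -> total=24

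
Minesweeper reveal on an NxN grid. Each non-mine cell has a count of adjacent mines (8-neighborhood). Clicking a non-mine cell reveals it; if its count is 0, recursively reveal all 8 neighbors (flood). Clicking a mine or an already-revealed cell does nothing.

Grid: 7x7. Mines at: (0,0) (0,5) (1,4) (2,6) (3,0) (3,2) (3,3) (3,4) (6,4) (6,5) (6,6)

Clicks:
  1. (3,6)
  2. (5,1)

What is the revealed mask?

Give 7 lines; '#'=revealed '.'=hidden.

Answer: .......
.......
.......
......#
####...
####...
####...

Derivation:
Click 1 (3,6) count=1: revealed 1 new [(3,6)] -> total=1
Click 2 (5,1) count=0: revealed 12 new [(4,0) (4,1) (4,2) (4,3) (5,0) (5,1) (5,2) (5,3) (6,0) (6,1) (6,2) (6,3)] -> total=13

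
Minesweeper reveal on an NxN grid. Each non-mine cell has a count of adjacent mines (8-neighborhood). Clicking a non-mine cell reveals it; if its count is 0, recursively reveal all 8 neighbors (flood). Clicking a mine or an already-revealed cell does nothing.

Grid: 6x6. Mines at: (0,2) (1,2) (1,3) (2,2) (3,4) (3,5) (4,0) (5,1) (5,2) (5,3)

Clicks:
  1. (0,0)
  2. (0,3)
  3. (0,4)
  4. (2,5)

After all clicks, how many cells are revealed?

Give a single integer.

Answer: 11

Derivation:
Click 1 (0,0) count=0: revealed 8 new [(0,0) (0,1) (1,0) (1,1) (2,0) (2,1) (3,0) (3,1)] -> total=8
Click 2 (0,3) count=3: revealed 1 new [(0,3)] -> total=9
Click 3 (0,4) count=1: revealed 1 new [(0,4)] -> total=10
Click 4 (2,5) count=2: revealed 1 new [(2,5)] -> total=11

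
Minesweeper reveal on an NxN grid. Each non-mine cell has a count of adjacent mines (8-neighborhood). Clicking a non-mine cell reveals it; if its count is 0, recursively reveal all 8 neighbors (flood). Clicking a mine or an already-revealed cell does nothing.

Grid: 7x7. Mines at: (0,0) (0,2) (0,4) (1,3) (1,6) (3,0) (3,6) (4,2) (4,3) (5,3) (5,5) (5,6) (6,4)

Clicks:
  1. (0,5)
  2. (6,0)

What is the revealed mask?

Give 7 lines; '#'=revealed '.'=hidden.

Click 1 (0,5) count=2: revealed 1 new [(0,5)] -> total=1
Click 2 (6,0) count=0: revealed 8 new [(4,0) (4,1) (5,0) (5,1) (5,2) (6,0) (6,1) (6,2)] -> total=9

Answer: .....#.
.......
.......
.......
##.....
###....
###....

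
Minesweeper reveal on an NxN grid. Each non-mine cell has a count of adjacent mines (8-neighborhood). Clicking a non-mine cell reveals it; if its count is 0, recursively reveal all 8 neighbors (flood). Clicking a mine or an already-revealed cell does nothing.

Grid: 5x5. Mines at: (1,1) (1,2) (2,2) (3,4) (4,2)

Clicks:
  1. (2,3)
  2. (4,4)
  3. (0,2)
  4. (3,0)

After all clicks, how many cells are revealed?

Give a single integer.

Answer: 9

Derivation:
Click 1 (2,3) count=3: revealed 1 new [(2,3)] -> total=1
Click 2 (4,4) count=1: revealed 1 new [(4,4)] -> total=2
Click 3 (0,2) count=2: revealed 1 new [(0,2)] -> total=3
Click 4 (3,0) count=0: revealed 6 new [(2,0) (2,1) (3,0) (3,1) (4,0) (4,1)] -> total=9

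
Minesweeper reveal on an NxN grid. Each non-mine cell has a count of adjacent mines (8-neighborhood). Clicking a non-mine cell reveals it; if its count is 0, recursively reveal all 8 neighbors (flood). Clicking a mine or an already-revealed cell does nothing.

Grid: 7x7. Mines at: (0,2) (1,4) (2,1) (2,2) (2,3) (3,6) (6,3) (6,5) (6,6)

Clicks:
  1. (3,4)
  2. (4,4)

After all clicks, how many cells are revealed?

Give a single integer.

Answer: 21

Derivation:
Click 1 (3,4) count=1: revealed 1 new [(3,4)] -> total=1
Click 2 (4,4) count=0: revealed 20 new [(3,0) (3,1) (3,2) (3,3) (3,5) (4,0) (4,1) (4,2) (4,3) (4,4) (4,5) (5,0) (5,1) (5,2) (5,3) (5,4) (5,5) (6,0) (6,1) (6,2)] -> total=21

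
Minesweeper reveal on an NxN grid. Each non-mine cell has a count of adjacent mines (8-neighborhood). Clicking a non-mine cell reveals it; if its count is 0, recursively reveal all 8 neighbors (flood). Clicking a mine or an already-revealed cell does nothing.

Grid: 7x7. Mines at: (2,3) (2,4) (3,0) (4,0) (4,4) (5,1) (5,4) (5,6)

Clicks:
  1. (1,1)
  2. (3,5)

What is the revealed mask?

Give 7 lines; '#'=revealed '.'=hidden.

Answer: #######
#######
###..##
.....##
.....##
.......
.......

Derivation:
Click 1 (1,1) count=0: revealed 23 new [(0,0) (0,1) (0,2) (0,3) (0,4) (0,5) (0,6) (1,0) (1,1) (1,2) (1,3) (1,4) (1,5) (1,6) (2,0) (2,1) (2,2) (2,5) (2,6) (3,5) (3,6) (4,5) (4,6)] -> total=23
Click 2 (3,5) count=2: revealed 0 new [(none)] -> total=23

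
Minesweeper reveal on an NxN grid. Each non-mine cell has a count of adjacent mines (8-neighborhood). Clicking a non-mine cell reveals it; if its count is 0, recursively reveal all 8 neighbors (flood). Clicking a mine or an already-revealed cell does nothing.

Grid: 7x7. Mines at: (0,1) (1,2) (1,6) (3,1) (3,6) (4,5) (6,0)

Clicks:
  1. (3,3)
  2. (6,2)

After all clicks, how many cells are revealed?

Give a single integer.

Answer: 30

Derivation:
Click 1 (3,3) count=0: revealed 30 new [(0,3) (0,4) (0,5) (1,3) (1,4) (1,5) (2,2) (2,3) (2,4) (2,5) (3,2) (3,3) (3,4) (3,5) (4,1) (4,2) (4,3) (4,4) (5,1) (5,2) (5,3) (5,4) (5,5) (5,6) (6,1) (6,2) (6,3) (6,4) (6,5) (6,6)] -> total=30
Click 2 (6,2) count=0: revealed 0 new [(none)] -> total=30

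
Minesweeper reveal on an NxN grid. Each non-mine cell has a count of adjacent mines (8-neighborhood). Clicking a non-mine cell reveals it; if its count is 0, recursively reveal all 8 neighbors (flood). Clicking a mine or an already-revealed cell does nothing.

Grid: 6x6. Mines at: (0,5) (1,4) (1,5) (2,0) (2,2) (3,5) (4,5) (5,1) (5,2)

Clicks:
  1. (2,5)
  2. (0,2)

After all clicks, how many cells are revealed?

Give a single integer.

Click 1 (2,5) count=3: revealed 1 new [(2,5)] -> total=1
Click 2 (0,2) count=0: revealed 8 new [(0,0) (0,1) (0,2) (0,3) (1,0) (1,1) (1,2) (1,3)] -> total=9

Answer: 9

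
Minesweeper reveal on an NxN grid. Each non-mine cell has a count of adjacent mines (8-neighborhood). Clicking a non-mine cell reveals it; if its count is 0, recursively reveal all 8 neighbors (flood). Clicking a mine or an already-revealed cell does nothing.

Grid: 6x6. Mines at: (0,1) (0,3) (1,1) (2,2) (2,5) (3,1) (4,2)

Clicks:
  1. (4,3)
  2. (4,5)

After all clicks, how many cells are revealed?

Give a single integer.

Click 1 (4,3) count=1: revealed 1 new [(4,3)] -> total=1
Click 2 (4,5) count=0: revealed 8 new [(3,3) (3,4) (3,5) (4,4) (4,5) (5,3) (5,4) (5,5)] -> total=9

Answer: 9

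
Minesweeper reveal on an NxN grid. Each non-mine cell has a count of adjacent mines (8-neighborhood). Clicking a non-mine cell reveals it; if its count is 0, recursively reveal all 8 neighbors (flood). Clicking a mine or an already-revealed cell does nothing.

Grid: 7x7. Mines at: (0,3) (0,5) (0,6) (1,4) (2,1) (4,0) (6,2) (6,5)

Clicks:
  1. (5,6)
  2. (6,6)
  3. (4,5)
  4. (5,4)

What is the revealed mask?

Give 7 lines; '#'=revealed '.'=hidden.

Answer: .......
.....##
..#####
.######
.######
.######
......#

Derivation:
Click 1 (5,6) count=1: revealed 1 new [(5,6)] -> total=1
Click 2 (6,6) count=1: revealed 1 new [(6,6)] -> total=2
Click 3 (4,5) count=0: revealed 24 new [(1,5) (1,6) (2,2) (2,3) (2,4) (2,5) (2,6) (3,1) (3,2) (3,3) (3,4) (3,5) (3,6) (4,1) (4,2) (4,3) (4,4) (4,5) (4,6) (5,1) (5,2) (5,3) (5,4) (5,5)] -> total=26
Click 4 (5,4) count=1: revealed 0 new [(none)] -> total=26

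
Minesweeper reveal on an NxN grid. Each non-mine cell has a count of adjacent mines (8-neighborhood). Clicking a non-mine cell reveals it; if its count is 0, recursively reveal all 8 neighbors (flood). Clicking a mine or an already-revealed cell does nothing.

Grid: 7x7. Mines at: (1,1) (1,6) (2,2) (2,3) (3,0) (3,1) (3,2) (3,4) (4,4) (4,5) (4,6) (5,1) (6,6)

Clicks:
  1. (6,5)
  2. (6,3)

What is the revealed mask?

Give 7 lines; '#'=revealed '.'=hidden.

Answer: .......
.......
.......
.......
.......
..####.
..####.

Derivation:
Click 1 (6,5) count=1: revealed 1 new [(6,5)] -> total=1
Click 2 (6,3) count=0: revealed 7 new [(5,2) (5,3) (5,4) (5,5) (6,2) (6,3) (6,4)] -> total=8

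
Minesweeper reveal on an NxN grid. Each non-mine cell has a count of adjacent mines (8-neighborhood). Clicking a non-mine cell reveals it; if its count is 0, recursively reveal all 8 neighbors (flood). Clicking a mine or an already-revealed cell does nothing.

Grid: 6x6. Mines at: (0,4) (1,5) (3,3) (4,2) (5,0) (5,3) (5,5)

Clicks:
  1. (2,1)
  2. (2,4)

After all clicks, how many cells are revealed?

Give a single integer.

Answer: 18

Derivation:
Click 1 (2,1) count=0: revealed 17 new [(0,0) (0,1) (0,2) (0,3) (1,0) (1,1) (1,2) (1,3) (2,0) (2,1) (2,2) (2,3) (3,0) (3,1) (3,2) (4,0) (4,1)] -> total=17
Click 2 (2,4) count=2: revealed 1 new [(2,4)] -> total=18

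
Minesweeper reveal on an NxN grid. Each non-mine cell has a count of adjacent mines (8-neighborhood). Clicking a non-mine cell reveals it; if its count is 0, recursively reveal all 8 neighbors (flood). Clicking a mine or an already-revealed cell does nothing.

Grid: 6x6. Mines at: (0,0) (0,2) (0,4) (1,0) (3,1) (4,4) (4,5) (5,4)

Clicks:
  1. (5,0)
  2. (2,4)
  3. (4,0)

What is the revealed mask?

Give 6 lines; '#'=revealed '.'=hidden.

Answer: ......
..####
..####
..####
####..
####..

Derivation:
Click 1 (5,0) count=0: revealed 8 new [(4,0) (4,1) (4,2) (4,3) (5,0) (5,1) (5,2) (5,3)] -> total=8
Click 2 (2,4) count=0: revealed 12 new [(1,2) (1,3) (1,4) (1,5) (2,2) (2,3) (2,4) (2,5) (3,2) (3,3) (3,4) (3,5)] -> total=20
Click 3 (4,0) count=1: revealed 0 new [(none)] -> total=20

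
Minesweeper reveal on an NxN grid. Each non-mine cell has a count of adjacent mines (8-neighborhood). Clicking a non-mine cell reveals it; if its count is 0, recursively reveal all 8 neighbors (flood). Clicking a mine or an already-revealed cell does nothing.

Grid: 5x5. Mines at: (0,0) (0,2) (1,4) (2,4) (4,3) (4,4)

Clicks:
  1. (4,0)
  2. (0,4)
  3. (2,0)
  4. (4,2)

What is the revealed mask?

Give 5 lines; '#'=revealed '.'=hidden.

Click 1 (4,0) count=0: revealed 15 new [(1,0) (1,1) (1,2) (1,3) (2,0) (2,1) (2,2) (2,3) (3,0) (3,1) (3,2) (3,3) (4,0) (4,1) (4,2)] -> total=15
Click 2 (0,4) count=1: revealed 1 new [(0,4)] -> total=16
Click 3 (2,0) count=0: revealed 0 new [(none)] -> total=16
Click 4 (4,2) count=1: revealed 0 new [(none)] -> total=16

Answer: ....#
####.
####.
####.
###..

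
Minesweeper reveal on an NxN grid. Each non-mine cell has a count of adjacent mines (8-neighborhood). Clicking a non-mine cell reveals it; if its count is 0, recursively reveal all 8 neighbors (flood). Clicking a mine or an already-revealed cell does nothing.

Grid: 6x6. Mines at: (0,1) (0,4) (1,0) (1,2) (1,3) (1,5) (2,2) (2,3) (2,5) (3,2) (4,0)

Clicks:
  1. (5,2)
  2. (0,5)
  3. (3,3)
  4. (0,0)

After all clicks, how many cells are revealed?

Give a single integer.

Click 1 (5,2) count=0: revealed 13 new [(3,3) (3,4) (3,5) (4,1) (4,2) (4,3) (4,4) (4,5) (5,1) (5,2) (5,3) (5,4) (5,5)] -> total=13
Click 2 (0,5) count=2: revealed 1 new [(0,5)] -> total=14
Click 3 (3,3) count=3: revealed 0 new [(none)] -> total=14
Click 4 (0,0) count=2: revealed 1 new [(0,0)] -> total=15

Answer: 15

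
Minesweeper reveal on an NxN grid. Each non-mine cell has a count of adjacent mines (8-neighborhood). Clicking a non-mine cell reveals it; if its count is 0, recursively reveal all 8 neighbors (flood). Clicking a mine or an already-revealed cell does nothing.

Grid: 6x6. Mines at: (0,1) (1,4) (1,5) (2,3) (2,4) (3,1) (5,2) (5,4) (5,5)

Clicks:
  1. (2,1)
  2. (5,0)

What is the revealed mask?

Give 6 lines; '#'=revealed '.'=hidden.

Answer: ......
......
.#....
......
##....
##....

Derivation:
Click 1 (2,1) count=1: revealed 1 new [(2,1)] -> total=1
Click 2 (5,0) count=0: revealed 4 new [(4,0) (4,1) (5,0) (5,1)] -> total=5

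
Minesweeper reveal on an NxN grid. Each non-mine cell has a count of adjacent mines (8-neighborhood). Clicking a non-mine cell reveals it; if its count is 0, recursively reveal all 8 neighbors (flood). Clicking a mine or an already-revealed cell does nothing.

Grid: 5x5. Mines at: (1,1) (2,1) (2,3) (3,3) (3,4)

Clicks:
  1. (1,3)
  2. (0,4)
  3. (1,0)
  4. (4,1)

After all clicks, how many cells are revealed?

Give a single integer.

Click 1 (1,3) count=1: revealed 1 new [(1,3)] -> total=1
Click 2 (0,4) count=0: revealed 5 new [(0,2) (0,3) (0,4) (1,2) (1,4)] -> total=6
Click 3 (1,0) count=2: revealed 1 new [(1,0)] -> total=7
Click 4 (4,1) count=0: revealed 6 new [(3,0) (3,1) (3,2) (4,0) (4,1) (4,2)] -> total=13

Answer: 13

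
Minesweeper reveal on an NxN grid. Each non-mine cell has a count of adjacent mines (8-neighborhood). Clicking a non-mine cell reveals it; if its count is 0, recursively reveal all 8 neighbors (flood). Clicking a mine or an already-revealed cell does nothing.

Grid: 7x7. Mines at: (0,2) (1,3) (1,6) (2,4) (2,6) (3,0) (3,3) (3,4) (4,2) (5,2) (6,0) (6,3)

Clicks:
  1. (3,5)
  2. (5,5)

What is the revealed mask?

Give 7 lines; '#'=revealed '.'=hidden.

Answer: .......
.......
.......
.....##
....###
....###
....###

Derivation:
Click 1 (3,5) count=3: revealed 1 new [(3,5)] -> total=1
Click 2 (5,5) count=0: revealed 10 new [(3,6) (4,4) (4,5) (4,6) (5,4) (5,5) (5,6) (6,4) (6,5) (6,6)] -> total=11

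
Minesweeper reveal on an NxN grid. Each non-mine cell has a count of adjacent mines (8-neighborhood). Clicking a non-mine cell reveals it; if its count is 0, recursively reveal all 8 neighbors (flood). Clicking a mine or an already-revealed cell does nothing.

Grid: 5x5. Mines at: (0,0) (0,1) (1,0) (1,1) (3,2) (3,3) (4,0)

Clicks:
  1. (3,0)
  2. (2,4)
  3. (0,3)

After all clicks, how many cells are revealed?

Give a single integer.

Answer: 10

Derivation:
Click 1 (3,0) count=1: revealed 1 new [(3,0)] -> total=1
Click 2 (2,4) count=1: revealed 1 new [(2,4)] -> total=2
Click 3 (0,3) count=0: revealed 8 new [(0,2) (0,3) (0,4) (1,2) (1,3) (1,4) (2,2) (2,3)] -> total=10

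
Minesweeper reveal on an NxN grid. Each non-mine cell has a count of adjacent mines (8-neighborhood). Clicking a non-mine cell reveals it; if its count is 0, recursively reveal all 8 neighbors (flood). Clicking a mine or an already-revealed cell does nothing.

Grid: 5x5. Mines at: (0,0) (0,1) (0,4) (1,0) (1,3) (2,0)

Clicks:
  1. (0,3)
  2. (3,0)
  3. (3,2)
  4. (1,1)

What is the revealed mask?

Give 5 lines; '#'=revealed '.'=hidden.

Click 1 (0,3) count=2: revealed 1 new [(0,3)] -> total=1
Click 2 (3,0) count=1: revealed 1 new [(3,0)] -> total=2
Click 3 (3,2) count=0: revealed 13 new [(2,1) (2,2) (2,3) (2,4) (3,1) (3,2) (3,3) (3,4) (4,0) (4,1) (4,2) (4,3) (4,4)] -> total=15
Click 4 (1,1) count=4: revealed 1 new [(1,1)] -> total=16

Answer: ...#.
.#...
.####
#####
#####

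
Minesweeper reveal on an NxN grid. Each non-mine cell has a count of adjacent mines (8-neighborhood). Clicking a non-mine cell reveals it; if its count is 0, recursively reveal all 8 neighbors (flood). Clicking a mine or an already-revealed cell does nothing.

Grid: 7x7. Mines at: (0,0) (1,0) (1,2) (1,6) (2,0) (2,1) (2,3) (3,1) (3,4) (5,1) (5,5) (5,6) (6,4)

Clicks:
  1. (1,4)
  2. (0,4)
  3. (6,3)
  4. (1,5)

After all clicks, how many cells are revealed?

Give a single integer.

Click 1 (1,4) count=1: revealed 1 new [(1,4)] -> total=1
Click 2 (0,4) count=0: revealed 5 new [(0,3) (0,4) (0,5) (1,3) (1,5)] -> total=6
Click 3 (6,3) count=1: revealed 1 new [(6,3)] -> total=7
Click 4 (1,5) count=1: revealed 0 new [(none)] -> total=7

Answer: 7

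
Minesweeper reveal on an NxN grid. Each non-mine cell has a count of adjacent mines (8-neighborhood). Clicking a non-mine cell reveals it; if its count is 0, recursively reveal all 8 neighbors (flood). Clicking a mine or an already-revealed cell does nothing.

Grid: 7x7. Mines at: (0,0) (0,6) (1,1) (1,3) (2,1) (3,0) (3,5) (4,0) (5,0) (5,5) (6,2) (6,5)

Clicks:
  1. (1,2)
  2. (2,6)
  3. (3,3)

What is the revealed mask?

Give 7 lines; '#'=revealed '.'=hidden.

Answer: .......
..#....
..###.#
.####..
.####..
.####..
.......

Derivation:
Click 1 (1,2) count=3: revealed 1 new [(1,2)] -> total=1
Click 2 (2,6) count=1: revealed 1 new [(2,6)] -> total=2
Click 3 (3,3) count=0: revealed 15 new [(2,2) (2,3) (2,4) (3,1) (3,2) (3,3) (3,4) (4,1) (4,2) (4,3) (4,4) (5,1) (5,2) (5,3) (5,4)] -> total=17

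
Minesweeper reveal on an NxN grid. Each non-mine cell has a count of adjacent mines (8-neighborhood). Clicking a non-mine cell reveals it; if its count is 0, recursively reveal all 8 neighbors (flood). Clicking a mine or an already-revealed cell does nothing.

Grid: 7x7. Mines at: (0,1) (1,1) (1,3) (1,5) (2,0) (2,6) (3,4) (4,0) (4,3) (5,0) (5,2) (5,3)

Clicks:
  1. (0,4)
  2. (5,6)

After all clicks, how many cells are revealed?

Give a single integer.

Click 1 (0,4) count=2: revealed 1 new [(0,4)] -> total=1
Click 2 (5,6) count=0: revealed 11 new [(3,5) (3,6) (4,4) (4,5) (4,6) (5,4) (5,5) (5,6) (6,4) (6,5) (6,6)] -> total=12

Answer: 12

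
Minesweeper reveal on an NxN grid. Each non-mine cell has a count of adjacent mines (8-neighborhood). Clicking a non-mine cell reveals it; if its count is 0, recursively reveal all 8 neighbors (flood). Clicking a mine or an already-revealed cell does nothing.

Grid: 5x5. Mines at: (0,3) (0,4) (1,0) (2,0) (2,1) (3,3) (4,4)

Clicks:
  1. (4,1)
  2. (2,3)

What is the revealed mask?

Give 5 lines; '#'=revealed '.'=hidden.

Answer: .....
.....
...#.
###..
###..

Derivation:
Click 1 (4,1) count=0: revealed 6 new [(3,0) (3,1) (3,2) (4,0) (4,1) (4,2)] -> total=6
Click 2 (2,3) count=1: revealed 1 new [(2,3)] -> total=7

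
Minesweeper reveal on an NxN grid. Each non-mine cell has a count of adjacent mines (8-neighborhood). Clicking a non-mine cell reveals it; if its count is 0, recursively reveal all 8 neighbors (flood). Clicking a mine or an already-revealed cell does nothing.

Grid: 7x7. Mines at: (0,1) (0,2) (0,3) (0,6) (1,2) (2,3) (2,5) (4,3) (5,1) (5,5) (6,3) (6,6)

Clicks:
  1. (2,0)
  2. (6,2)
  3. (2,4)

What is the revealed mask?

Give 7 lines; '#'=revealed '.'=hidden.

Answer: .......
##.....
###.#..
###....
###....
.......
..#....

Derivation:
Click 1 (2,0) count=0: revealed 11 new [(1,0) (1,1) (2,0) (2,1) (2,2) (3,0) (3,1) (3,2) (4,0) (4,1) (4,2)] -> total=11
Click 2 (6,2) count=2: revealed 1 new [(6,2)] -> total=12
Click 3 (2,4) count=2: revealed 1 new [(2,4)] -> total=13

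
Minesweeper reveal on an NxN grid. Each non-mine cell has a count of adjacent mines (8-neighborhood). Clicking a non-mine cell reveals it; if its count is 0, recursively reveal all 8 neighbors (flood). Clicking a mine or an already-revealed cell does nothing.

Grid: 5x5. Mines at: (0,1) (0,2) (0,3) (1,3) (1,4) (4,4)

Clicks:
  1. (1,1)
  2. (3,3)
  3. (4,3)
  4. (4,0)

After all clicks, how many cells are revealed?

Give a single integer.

Click 1 (1,1) count=2: revealed 1 new [(1,1)] -> total=1
Click 2 (3,3) count=1: revealed 1 new [(3,3)] -> total=2
Click 3 (4,3) count=1: revealed 1 new [(4,3)] -> total=3
Click 4 (4,0) count=0: revealed 12 new [(1,0) (1,2) (2,0) (2,1) (2,2) (2,3) (3,0) (3,1) (3,2) (4,0) (4,1) (4,2)] -> total=15

Answer: 15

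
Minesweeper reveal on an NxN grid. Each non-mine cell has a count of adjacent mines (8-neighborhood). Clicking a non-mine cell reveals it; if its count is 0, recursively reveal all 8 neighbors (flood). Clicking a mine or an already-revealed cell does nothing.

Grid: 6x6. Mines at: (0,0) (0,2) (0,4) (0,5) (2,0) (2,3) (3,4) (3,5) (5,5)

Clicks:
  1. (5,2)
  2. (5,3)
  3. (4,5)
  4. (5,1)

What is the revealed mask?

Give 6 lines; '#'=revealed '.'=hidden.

Answer: ......
......
......
####..
######
#####.

Derivation:
Click 1 (5,2) count=0: revealed 14 new [(3,0) (3,1) (3,2) (3,3) (4,0) (4,1) (4,2) (4,3) (4,4) (5,0) (5,1) (5,2) (5,3) (5,4)] -> total=14
Click 2 (5,3) count=0: revealed 0 new [(none)] -> total=14
Click 3 (4,5) count=3: revealed 1 new [(4,5)] -> total=15
Click 4 (5,1) count=0: revealed 0 new [(none)] -> total=15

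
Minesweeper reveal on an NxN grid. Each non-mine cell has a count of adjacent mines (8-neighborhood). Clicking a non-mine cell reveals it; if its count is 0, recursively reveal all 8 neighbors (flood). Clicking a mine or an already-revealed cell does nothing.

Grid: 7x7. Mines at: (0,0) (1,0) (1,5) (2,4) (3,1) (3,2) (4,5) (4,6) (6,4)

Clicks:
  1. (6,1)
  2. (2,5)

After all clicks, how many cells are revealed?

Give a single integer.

Click 1 (6,1) count=0: revealed 12 new [(4,0) (4,1) (4,2) (4,3) (5,0) (5,1) (5,2) (5,3) (6,0) (6,1) (6,2) (6,3)] -> total=12
Click 2 (2,5) count=2: revealed 1 new [(2,5)] -> total=13

Answer: 13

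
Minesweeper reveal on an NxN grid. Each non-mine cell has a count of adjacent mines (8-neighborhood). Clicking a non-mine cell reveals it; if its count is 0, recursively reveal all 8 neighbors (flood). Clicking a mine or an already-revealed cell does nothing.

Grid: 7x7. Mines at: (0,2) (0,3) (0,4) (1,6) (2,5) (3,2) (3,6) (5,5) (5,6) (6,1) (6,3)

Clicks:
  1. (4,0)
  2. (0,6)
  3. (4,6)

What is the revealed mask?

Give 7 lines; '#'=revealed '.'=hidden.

Answer: ##....#
##.....
##.....
##.....
##....#
##.....
.......

Derivation:
Click 1 (4,0) count=0: revealed 12 new [(0,0) (0,1) (1,0) (1,1) (2,0) (2,1) (3,0) (3,1) (4,0) (4,1) (5,0) (5,1)] -> total=12
Click 2 (0,6) count=1: revealed 1 new [(0,6)] -> total=13
Click 3 (4,6) count=3: revealed 1 new [(4,6)] -> total=14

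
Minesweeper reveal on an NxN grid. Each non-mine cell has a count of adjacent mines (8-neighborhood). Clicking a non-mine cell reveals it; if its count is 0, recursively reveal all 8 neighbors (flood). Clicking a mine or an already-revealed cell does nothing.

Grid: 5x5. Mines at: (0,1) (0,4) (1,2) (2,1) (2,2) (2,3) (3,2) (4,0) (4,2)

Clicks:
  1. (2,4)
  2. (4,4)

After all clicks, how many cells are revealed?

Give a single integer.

Answer: 5

Derivation:
Click 1 (2,4) count=1: revealed 1 new [(2,4)] -> total=1
Click 2 (4,4) count=0: revealed 4 new [(3,3) (3,4) (4,3) (4,4)] -> total=5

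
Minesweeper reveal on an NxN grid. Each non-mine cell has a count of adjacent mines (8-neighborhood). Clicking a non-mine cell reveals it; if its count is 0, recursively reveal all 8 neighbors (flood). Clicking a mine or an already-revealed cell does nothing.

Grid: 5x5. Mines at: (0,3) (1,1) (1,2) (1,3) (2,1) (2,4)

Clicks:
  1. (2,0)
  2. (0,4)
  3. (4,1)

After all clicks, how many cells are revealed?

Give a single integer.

Answer: 12

Derivation:
Click 1 (2,0) count=2: revealed 1 new [(2,0)] -> total=1
Click 2 (0,4) count=2: revealed 1 new [(0,4)] -> total=2
Click 3 (4,1) count=0: revealed 10 new [(3,0) (3,1) (3,2) (3,3) (3,4) (4,0) (4,1) (4,2) (4,3) (4,4)] -> total=12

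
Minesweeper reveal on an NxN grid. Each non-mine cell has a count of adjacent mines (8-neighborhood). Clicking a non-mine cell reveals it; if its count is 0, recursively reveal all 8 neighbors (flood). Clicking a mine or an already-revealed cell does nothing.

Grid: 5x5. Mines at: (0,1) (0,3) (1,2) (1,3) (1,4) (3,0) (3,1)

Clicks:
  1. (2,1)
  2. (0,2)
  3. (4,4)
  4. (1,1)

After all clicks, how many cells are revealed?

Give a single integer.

Answer: 12

Derivation:
Click 1 (2,1) count=3: revealed 1 new [(2,1)] -> total=1
Click 2 (0,2) count=4: revealed 1 new [(0,2)] -> total=2
Click 3 (4,4) count=0: revealed 9 new [(2,2) (2,3) (2,4) (3,2) (3,3) (3,4) (4,2) (4,3) (4,4)] -> total=11
Click 4 (1,1) count=2: revealed 1 new [(1,1)] -> total=12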